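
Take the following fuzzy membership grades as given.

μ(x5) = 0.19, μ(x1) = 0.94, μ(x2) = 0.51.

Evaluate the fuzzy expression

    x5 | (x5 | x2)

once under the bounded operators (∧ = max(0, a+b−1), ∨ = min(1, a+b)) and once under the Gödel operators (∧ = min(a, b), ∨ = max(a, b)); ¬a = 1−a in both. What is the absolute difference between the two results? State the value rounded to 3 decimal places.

Under bounded:
  x5 | x2 = min(1, a+b) on (0.19, 0.51) = 0.70
  x5 | (x5 | x2) = min(1, a+b) on (0.19, 0.70) = 0.89
  → value = 0.8900
Under Gödel:
  x5 | x2 = max(a, b) on (0.19, 0.51) = 0.51
  x5 | (x5 | x2) = max(a, b) on (0.19, 0.51) = 0.51
  → value = 0.5100
|0.8900 − 0.5100| = 0.380

0.380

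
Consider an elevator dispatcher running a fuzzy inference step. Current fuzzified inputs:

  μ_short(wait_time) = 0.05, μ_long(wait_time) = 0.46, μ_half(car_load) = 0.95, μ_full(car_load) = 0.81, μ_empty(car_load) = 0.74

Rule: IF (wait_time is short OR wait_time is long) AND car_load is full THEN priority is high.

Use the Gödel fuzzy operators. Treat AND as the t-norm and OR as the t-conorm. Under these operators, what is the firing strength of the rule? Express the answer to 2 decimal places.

firing strength: (short=0.05 OR long=0.46) = 0.46; AND[min(a, b)] with full=0.81 → w = 0.46

0.46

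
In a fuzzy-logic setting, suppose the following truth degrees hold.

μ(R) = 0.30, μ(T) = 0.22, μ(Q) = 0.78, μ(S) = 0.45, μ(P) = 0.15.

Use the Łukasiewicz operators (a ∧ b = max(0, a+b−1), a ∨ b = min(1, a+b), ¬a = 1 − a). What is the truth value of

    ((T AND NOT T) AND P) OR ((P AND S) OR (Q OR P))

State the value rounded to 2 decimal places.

NOT T = 1 − 0.22 = 0.78
T AND NOT T = max(0, a+b−1) on (0.22, 0.78) = 0.00
(T AND NOT T) AND P = max(0, a+b−1) on (0.00, 0.15) = 0.00
P AND S = max(0, a+b−1) on (0.15, 0.45) = 0.00
Q OR P = min(1, a+b) on (0.78, 0.15) = 0.93
(P AND S) OR (Q OR P) = min(1, a+b) on (0.00, 0.93) = 0.93
((T AND NOT T) AND P) OR ((P AND S) OR (Q OR P)) = min(1, a+b) on (0.00, 0.93) = 0.93

0.93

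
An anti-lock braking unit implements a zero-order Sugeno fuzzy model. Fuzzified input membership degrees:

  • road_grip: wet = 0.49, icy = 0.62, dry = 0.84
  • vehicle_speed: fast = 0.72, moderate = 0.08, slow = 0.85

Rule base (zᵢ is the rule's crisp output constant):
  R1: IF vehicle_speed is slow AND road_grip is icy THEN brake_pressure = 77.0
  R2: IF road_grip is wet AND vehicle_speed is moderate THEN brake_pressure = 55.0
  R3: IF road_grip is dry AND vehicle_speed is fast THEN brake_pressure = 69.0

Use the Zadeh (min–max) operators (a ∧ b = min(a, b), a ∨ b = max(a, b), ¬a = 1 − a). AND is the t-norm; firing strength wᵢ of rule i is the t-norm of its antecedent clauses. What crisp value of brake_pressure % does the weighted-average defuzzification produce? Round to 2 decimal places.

R1 (z=77.0): slow=0.85, icy=0.62; AND[min(a, b)] → w = 0.62
R2 (z=55.0): wet=0.49, moderate=0.08; AND[min(a, b)] → w = 0.08
R3 (z=69.0): dry=0.84, fast=0.72; AND[min(a, b)] → w = 0.72
Weighted average = (0.62·77.0 + 0.08·55.0 + 0.72·69.0) / (0.62 + 0.08 + 0.72)
  = 101.8200 / 1.4200 = 71.70

71.70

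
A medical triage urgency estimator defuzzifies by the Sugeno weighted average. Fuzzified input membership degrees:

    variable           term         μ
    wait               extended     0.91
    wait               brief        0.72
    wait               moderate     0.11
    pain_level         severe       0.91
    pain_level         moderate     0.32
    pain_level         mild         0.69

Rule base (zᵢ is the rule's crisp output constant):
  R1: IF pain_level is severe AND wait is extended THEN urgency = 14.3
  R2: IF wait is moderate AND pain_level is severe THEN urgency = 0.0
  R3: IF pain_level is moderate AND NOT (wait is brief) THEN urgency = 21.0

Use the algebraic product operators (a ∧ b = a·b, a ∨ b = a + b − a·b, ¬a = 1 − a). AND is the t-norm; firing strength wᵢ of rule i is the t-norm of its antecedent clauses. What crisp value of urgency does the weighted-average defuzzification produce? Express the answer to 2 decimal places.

R1 (z=14.3): severe=0.91, extended=0.91; AND[a·b] → w = 0.8281
R2 (z=0.0): moderate=0.11, severe=0.91; AND[a·b] → w = 0.1001
R3 (z=21.0): moderate=0.32, ¬brief=1−0.72=0.28; AND[a·b] → w = 0.0896
Weighted average = (0.8281·14.3 + 0.1001·0.0 + 0.0896·21.0) / (0.8281 + 0.1001 + 0.0896)
  = 13.7234 / 1.0178 = 13.48

13.48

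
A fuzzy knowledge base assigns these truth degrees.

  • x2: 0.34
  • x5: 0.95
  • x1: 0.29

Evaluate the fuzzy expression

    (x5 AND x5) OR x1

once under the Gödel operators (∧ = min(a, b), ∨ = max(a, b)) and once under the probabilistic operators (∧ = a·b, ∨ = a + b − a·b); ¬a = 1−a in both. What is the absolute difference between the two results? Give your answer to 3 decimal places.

0.019

Under Gödel:
  x5 AND x5 = min(a, b) on (0.95, 0.95) = 0.95
  (x5 AND x5) OR x1 = max(a, b) on (0.95, 0.29) = 0.95
  → value = 0.9500
Under probabilistic:
  x5 AND x5 = a·b on (0.9500, 0.9500) = 0.9025
  (x5 AND x5) OR x1 = a + b − a·b on (0.9025, 0.2900) = 0.9308
  → value = 0.9308
|0.9500 − 0.9308| = 0.019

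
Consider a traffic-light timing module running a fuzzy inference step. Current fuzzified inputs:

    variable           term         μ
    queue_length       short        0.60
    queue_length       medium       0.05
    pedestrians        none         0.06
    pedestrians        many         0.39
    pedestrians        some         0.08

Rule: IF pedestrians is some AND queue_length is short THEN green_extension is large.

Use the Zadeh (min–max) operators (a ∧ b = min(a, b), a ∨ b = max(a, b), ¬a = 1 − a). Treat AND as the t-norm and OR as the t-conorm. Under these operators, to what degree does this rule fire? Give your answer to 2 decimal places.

0.08

firing strength: some=0.08, short=0.60; AND[min(a, b)] → w = 0.08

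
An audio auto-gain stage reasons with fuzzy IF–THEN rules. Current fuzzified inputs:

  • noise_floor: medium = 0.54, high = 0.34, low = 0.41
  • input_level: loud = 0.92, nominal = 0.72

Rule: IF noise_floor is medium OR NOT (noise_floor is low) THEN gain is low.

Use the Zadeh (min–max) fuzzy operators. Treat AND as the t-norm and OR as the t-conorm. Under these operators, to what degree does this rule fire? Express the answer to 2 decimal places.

0.59

firing strength: medium=0.54, ¬low=1−0.41=0.59; OR[max(a, b)] → w = 0.59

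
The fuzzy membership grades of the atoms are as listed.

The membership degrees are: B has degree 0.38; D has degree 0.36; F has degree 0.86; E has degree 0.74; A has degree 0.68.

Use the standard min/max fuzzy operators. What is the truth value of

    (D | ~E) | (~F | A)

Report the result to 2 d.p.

~E = 1 − 0.74 = 0.26
D | ~E = max(a, b) on (0.36, 0.26) = 0.36
~F = 1 − 0.86 = 0.14
~F | A = max(a, b) on (0.14, 0.68) = 0.68
(D | ~E) | (~F | A) = max(a, b) on (0.36, 0.68) = 0.68

0.68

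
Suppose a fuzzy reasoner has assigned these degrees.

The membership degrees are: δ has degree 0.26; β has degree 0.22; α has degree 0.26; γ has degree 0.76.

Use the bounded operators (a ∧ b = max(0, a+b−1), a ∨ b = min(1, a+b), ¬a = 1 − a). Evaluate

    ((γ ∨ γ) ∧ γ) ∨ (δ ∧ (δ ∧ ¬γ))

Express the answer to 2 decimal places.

0.76

γ ∨ γ = min(1, a+b) on (0.76, 0.76) = 1.00
(γ ∨ γ) ∧ γ = max(0, a+b−1) on (1.00, 0.76) = 0.76
¬γ = 1 − 0.76 = 0.24
δ ∧ ¬γ = max(0, a+b−1) on (0.26, 0.24) = 0.00
δ ∧ (δ ∧ ¬γ) = max(0, a+b−1) on (0.26, 0.00) = 0.00
((γ ∨ γ) ∧ γ) ∨ (δ ∧ (δ ∧ ¬γ)) = min(1, a+b) on (0.76, 0.00) = 0.76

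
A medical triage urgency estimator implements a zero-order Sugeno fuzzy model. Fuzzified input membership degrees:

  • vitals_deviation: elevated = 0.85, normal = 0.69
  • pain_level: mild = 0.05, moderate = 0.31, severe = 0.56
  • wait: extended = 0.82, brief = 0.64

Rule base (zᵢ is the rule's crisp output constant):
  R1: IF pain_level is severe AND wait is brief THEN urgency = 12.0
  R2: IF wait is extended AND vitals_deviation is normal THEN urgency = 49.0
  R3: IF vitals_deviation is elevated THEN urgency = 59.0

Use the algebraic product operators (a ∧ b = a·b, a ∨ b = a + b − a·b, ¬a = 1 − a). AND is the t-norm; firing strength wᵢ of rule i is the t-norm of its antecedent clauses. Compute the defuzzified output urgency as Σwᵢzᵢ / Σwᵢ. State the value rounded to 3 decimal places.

R1 (z=12.0): severe=0.56, brief=0.64; AND[a·b] → w = 0.3584
R2 (z=49.0): extended=0.82, normal=0.69; AND[a·b] → w = 0.5658
R3 (z=59.0): elevated=0.85 → w = 0.8500
Weighted average = (0.3584·12.0 + 0.5658·49.0 + 0.8500·59.0) / (0.3584 + 0.5658 + 0.8500)
  = 82.1750 / 1.7742 = 46.317

46.317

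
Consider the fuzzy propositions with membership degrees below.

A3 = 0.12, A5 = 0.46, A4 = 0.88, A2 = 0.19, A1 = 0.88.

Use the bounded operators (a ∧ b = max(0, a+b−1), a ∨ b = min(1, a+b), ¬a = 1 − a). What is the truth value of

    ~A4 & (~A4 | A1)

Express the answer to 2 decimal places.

0.12

~A4 = 1 − 0.88 = 0.12
~A4 = 1 − 0.88 = 0.12
~A4 | A1 = min(1, a+b) on (0.12, 0.88) = 1.00
~A4 & (~A4 | A1) = max(0, a+b−1) on (0.12, 1.00) = 0.12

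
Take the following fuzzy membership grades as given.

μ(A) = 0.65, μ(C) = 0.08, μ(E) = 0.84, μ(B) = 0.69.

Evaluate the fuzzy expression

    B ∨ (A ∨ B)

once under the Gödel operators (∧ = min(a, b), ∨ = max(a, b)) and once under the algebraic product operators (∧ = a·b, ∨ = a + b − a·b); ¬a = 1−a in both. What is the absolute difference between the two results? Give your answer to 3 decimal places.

0.276

Under Gödel:
  A ∨ B = max(a, b) on (0.65, 0.69) = 0.69
  B ∨ (A ∨ B) = max(a, b) on (0.69, 0.69) = 0.69
  → value = 0.6900
Under algebraic product:
  A ∨ B = a + b − a·b on (0.6500, 0.6900) = 0.8915
  B ∨ (A ∨ B) = a + b − a·b on (0.6900, 0.8915) = 0.9664
  → value = 0.9664
|0.6900 − 0.9664| = 0.276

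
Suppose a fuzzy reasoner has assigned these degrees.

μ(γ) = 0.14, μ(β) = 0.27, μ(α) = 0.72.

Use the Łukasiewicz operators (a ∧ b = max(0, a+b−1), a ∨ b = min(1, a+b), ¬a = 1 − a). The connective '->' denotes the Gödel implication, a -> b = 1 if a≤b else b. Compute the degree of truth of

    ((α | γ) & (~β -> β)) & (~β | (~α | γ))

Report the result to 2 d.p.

α | γ = min(1, a+b) on (0.72, 0.14) = 0.86
~β = 1 − 0.27 = 0.73
~β -> β  [Gödel: 1 if a≤b else b] with a=0.73, b=0.27 → 0.27
(α | γ) & (~β -> β) = max(0, a+b−1) on (0.86, 0.27) = 0.13
~β = 1 − 0.27 = 0.73
~α = 1 − 0.72 = 0.28
~α | γ = min(1, a+b) on (0.28, 0.14) = 0.42
~β | (~α | γ) = min(1, a+b) on (0.73, 0.42) = 1.00
((α | γ) & (~β -> β)) & (~β | (~α | γ)) = max(0, a+b−1) on (0.13, 1.00) = 0.13

0.13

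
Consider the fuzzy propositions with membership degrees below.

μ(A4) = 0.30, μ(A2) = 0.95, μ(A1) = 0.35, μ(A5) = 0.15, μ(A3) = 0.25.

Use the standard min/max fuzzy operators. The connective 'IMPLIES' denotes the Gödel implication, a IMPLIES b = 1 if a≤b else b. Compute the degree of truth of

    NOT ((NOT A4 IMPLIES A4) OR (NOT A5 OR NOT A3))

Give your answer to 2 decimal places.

NOT A4 = 1 − 0.30 = 0.70
NOT A4 IMPLIES A4  [Gödel: 1 if a≤b else b] with a=0.70, b=0.30 → 0.30
NOT A5 = 1 − 0.15 = 0.85
NOT A3 = 1 − 0.25 = 0.75
NOT A5 OR NOT A3 = max(a, b) on (0.85, 0.75) = 0.85
(NOT A4 IMPLIES A4) OR (NOT A5 OR NOT A3) = max(a, b) on (0.30, 0.85) = 0.85
NOT ((NOT A4 IMPLIES A4) OR (NOT A5 OR NOT A3)) = 1 − 0.85 = 0.15

0.15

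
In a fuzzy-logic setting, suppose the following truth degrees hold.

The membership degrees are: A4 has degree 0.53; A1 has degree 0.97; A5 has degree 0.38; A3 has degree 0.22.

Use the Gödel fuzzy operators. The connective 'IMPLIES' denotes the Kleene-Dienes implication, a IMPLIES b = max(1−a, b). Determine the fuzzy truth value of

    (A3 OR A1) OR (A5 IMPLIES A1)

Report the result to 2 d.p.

0.97

A3 OR A1 = max(a, b) on (0.22, 0.97) = 0.97
A5 IMPLIES A1  [Kleene-Dienes: max(1−a, b)] with a=0.38, b=0.97 → 0.97
(A3 OR A1) OR (A5 IMPLIES A1) = max(a, b) on (0.97, 0.97) = 0.97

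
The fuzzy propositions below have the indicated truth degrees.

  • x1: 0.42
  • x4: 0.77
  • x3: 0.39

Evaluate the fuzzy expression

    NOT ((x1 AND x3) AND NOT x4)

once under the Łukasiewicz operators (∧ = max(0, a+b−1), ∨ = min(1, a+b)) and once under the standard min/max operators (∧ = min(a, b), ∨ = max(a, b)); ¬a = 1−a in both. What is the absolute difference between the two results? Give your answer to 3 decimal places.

0.230

Under Łukasiewicz:
  x1 AND x3 = max(0, a+b−1) on (0.42, 0.39) = 0.00
  NOT x4 = 1 − 0.77 = 0.23
  (x1 AND x3) AND NOT x4 = max(0, a+b−1) on (0.00, 0.23) = 0.00
  NOT ((x1 AND x3) AND NOT x4) = 1 − 0.00 = 1.00
  → value = 1.0000
Under standard min/max:
  x1 AND x3 = min(a, b) on (0.42, 0.39) = 0.39
  NOT x4 = 1 − 0.77 = 0.23
  (x1 AND x3) AND NOT x4 = min(a, b) on (0.39, 0.23) = 0.23
  NOT ((x1 AND x3) AND NOT x4) = 1 − 0.23 = 0.77
  → value = 0.7700
|1.0000 − 0.7700| = 0.230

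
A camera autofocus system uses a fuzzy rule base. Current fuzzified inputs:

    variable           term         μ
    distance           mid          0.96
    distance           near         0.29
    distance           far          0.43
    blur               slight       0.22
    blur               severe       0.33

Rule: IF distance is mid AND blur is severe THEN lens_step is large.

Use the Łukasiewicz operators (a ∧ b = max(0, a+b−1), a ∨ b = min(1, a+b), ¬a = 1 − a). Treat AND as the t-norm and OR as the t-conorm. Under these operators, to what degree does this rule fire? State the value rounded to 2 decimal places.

0.29

firing strength: mid=0.96, severe=0.33; AND[max(0, a+b−1)] → w = 0.29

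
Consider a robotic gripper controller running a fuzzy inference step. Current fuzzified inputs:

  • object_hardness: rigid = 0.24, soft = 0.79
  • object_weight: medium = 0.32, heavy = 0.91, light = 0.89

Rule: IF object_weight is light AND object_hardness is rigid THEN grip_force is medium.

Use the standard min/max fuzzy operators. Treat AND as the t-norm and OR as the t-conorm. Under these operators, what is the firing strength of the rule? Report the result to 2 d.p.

0.24

firing strength: light=0.89, rigid=0.24; AND[min(a, b)] → w = 0.24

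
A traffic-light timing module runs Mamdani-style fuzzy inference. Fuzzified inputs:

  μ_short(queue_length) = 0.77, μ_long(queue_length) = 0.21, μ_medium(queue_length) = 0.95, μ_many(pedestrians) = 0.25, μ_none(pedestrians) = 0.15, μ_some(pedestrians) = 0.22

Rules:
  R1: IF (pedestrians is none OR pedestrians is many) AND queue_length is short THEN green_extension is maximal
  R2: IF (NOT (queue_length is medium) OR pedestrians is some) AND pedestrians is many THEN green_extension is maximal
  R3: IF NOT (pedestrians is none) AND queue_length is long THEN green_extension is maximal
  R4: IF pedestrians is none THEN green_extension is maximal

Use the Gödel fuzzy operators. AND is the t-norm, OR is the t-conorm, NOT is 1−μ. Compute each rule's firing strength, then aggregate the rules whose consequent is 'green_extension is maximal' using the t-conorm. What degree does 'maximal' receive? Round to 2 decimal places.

R1: (none=0.15 OR many=0.25) = 0.25; AND[min(a, b)] with short=0.77 → w = 0.25
R2: (¬medium=1−0.95=0.05 OR some=0.22) = 0.22; AND[min(a, b)] with many=0.25 → w = 0.22
R3: ¬none=1−0.15=0.85, long=0.21; AND[min(a, b)] → w = 0.21
R4: none=0.15 → w = 0.15
Rules with consequent 'maximal': {R1, R2, R3, R4} → strengths 0.25, 0.22, 0.21, 0.15
Aggregate via t-conorm [max(a, b)]: 0.25

0.25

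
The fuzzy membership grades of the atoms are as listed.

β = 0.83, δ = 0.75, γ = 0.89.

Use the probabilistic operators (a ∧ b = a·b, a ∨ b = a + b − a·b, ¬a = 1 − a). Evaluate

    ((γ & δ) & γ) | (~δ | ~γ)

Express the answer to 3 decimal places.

0.729

γ & δ = a·b on (0.8900, 0.7500) = 0.6675
(γ & δ) & γ = a·b on (0.6675, 0.8900) = 0.5941
~δ = 1 − 0.7500 = 0.2500
~γ = 1 − 0.8900 = 0.1100
~δ | ~γ = a + b − a·b on (0.2500, 0.1100) = 0.3325
((γ & δ) & γ) | (~δ | ~γ) = a + b − a·b on (0.5941, 0.3325) = 0.7290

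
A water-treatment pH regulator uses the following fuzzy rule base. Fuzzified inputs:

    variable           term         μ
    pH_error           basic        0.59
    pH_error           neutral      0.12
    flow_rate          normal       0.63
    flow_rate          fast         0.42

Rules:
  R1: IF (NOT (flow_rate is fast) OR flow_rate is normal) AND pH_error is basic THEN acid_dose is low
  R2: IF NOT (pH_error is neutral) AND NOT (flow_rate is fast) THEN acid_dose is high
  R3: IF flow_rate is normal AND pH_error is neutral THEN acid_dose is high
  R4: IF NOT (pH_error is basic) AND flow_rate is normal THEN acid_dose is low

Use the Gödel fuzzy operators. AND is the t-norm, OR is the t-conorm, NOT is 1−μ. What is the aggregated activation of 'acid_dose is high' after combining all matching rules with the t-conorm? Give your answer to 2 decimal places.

0.58

R1: (¬fast=1−0.42=0.58 OR normal=0.63) = 0.63; AND[min(a, b)] with basic=0.59 → w = 0.59
R2: ¬neutral=1−0.12=0.88, ¬fast=1−0.42=0.58; AND[min(a, b)] → w = 0.58
R3: normal=0.63, neutral=0.12; AND[min(a, b)] → w = 0.12
R4: ¬basic=1−0.59=0.41, normal=0.63; AND[min(a, b)] → w = 0.41
Rules with consequent 'high': {R2, R3} → strengths 0.58, 0.12
Aggregate via t-conorm [max(a, b)]: 0.58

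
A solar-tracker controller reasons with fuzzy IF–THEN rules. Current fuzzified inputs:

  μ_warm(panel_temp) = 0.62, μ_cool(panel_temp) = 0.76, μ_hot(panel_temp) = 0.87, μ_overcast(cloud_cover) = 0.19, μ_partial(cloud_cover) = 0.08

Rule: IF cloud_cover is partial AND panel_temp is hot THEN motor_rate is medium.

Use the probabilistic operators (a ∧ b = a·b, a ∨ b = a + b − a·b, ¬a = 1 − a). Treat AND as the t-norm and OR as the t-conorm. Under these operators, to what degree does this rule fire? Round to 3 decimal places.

0.070

firing strength: partial=0.08, hot=0.87; AND[a·b] → w = 0.0696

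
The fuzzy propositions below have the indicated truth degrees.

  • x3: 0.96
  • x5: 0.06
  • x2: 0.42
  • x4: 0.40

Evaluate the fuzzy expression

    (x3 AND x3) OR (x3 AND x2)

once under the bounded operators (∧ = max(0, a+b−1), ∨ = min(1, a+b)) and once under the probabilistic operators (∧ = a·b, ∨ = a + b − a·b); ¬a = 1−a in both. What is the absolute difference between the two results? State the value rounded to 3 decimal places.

Under bounded:
  x3 AND x3 = max(0, a+b−1) on (0.96, 0.96) = 0.92
  x3 AND x2 = max(0, a+b−1) on (0.96, 0.42) = 0.38
  (x3 AND x3) OR (x3 AND x2) = min(1, a+b) on (0.92, 0.38) = 1.00
  → value = 1.0000
Under probabilistic:
  x3 AND x3 = a·b on (0.9600, 0.9600) = 0.9216
  x3 AND x2 = a·b on (0.9600, 0.4200) = 0.4032
  (x3 AND x3) OR (x3 AND x2) = a + b − a·b on (0.9216, 0.4032) = 0.9532
  → value = 0.9532
|1.0000 − 0.9532| = 0.047

0.047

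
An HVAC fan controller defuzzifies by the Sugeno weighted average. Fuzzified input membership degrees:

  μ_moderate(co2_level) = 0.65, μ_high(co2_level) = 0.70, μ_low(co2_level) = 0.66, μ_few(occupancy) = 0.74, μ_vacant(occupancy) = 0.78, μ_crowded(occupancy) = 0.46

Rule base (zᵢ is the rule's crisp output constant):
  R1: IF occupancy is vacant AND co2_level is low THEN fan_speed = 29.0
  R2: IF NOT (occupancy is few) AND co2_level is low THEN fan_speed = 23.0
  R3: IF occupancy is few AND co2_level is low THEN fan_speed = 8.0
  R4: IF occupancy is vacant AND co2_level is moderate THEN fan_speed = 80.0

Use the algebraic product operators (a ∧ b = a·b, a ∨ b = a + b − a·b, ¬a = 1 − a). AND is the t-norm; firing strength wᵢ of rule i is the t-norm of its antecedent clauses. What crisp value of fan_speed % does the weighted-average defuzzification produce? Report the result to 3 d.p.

37.664

R1 (z=29.0): vacant=0.78, low=0.66; AND[a·b] → w = 0.5148
R2 (z=23.0): ¬few=1−0.74=0.26, low=0.66; AND[a·b] → w = 0.1716
R3 (z=8.0): few=0.74, low=0.66; AND[a·b] → w = 0.4884
R4 (z=80.0): vacant=0.78, moderate=0.65; AND[a·b] → w = 0.5070
Weighted average = (0.5148·29.0 + 0.1716·23.0 + 0.4884·8.0 + 0.5070·80.0) / (0.5148 + 0.1716 + 0.4884 + 0.5070)
  = 63.3432 / 1.6818 = 37.664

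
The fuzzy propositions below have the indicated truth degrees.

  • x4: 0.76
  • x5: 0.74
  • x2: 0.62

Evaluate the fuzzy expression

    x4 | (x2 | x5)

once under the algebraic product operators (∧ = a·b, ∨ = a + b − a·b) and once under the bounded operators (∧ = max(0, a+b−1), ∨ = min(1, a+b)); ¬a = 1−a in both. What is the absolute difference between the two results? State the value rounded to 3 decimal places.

Under algebraic product:
  x2 | x5 = a + b − a·b on (0.6200, 0.7400) = 0.9012
  x4 | (x2 | x5) = a + b − a·b on (0.7600, 0.9012) = 0.9763
  → value = 0.9763
Under bounded:
  x2 | x5 = min(1, a+b) on (0.62, 0.74) = 1.00
  x4 | (x2 | x5) = min(1, a+b) on (0.76, 1.00) = 1.00
  → value = 1.0000
|0.9763 − 1.0000| = 0.024

0.024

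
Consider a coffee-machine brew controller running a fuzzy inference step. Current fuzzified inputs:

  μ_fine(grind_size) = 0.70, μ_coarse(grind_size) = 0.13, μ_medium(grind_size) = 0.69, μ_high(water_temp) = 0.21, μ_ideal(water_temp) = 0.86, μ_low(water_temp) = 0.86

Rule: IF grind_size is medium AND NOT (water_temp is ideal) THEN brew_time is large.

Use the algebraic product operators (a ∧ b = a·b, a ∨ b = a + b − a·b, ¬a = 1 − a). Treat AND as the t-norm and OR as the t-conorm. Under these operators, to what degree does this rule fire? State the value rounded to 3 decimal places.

0.097

firing strength: medium=0.69, ¬ideal=1−0.86=0.14; AND[a·b] → w = 0.0966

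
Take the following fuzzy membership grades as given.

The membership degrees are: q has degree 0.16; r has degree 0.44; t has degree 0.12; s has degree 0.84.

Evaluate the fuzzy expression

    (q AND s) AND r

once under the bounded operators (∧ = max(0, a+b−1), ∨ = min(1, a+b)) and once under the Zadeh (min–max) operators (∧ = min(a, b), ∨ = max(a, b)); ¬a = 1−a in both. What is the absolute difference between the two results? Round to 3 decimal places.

0.160

Under bounded:
  q AND s = max(0, a+b−1) on (0.16, 0.84) = 0.00
  (q AND s) AND r = max(0, a+b−1) on (0.00, 0.44) = 0.00
  → value = 0.0000
Under Zadeh (min–max):
  q AND s = min(a, b) on (0.16, 0.84) = 0.16
  (q AND s) AND r = min(a, b) on (0.16, 0.44) = 0.16
  → value = 0.1600
|0.0000 − 0.1600| = 0.160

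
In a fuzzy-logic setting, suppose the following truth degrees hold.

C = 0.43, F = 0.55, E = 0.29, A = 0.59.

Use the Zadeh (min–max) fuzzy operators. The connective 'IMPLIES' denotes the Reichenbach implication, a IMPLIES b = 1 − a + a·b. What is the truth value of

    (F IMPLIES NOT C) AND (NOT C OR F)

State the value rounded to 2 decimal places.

0.57

NOT C = 1 − 0.43 = 0.57
F IMPLIES NOT C  [Reichenbach: 1 − a + a·b] with a=0.55, b=0.57 → 0.76
NOT C = 1 − 0.43 = 0.57
NOT C OR F = max(a, b) on (0.57, 0.55) = 0.57
(F IMPLIES NOT C) AND (NOT C OR F) = min(a, b) on (0.76, 0.57) = 0.57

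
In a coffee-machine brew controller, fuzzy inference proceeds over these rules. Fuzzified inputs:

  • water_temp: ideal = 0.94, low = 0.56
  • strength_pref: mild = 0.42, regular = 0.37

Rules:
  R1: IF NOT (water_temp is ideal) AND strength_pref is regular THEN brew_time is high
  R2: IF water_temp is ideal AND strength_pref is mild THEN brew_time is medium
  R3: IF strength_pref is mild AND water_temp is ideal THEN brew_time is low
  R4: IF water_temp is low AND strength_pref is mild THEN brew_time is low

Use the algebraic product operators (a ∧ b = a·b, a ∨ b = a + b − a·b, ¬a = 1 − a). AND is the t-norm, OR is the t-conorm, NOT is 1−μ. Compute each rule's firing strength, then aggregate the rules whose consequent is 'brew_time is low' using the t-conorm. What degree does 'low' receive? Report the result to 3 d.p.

R1: ¬ideal=1−0.94=0.06, regular=0.37; AND[a·b] → w = 0.0222
R2: ideal=0.94, mild=0.42; AND[a·b] → w = 0.3948
R3: mild=0.42, ideal=0.94; AND[a·b] → w = 0.3948
R4: low=0.56, mild=0.42; AND[a·b] → w = 0.2352
Rules with consequent 'low': {R3, R4} → strengths 0.3948, 0.2352
Aggregate via t-conorm [a + b − a·b]: 0.5371

0.537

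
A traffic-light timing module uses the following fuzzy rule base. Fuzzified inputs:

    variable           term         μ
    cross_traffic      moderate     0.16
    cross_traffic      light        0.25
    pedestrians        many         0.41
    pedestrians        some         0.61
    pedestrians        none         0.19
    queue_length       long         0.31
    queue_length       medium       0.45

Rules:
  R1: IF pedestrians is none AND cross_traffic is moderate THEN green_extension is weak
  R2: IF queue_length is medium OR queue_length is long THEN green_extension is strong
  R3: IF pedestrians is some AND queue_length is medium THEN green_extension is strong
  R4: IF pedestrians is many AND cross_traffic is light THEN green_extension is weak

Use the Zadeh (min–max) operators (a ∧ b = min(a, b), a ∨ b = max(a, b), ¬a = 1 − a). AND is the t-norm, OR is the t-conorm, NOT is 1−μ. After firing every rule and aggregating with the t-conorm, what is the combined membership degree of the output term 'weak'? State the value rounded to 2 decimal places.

R1: none=0.19, moderate=0.16; AND[min(a, b)] → w = 0.16
R2: medium=0.45, long=0.31; OR[max(a, b)] → w = 0.45
R3: some=0.61, medium=0.45; AND[min(a, b)] → w = 0.45
R4: many=0.41, light=0.25; AND[min(a, b)] → w = 0.25
Rules with consequent 'weak': {R1, R4} → strengths 0.16, 0.25
Aggregate via t-conorm [max(a, b)]: 0.25

0.25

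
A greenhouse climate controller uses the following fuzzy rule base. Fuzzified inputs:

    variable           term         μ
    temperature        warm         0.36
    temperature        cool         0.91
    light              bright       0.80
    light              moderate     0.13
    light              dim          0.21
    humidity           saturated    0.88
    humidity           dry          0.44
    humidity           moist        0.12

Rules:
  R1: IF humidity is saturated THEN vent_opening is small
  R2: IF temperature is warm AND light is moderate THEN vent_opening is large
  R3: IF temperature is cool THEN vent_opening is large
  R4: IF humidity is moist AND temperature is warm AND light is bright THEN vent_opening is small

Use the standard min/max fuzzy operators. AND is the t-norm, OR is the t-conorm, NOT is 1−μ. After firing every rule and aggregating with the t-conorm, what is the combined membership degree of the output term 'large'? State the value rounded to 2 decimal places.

0.91

R1: saturated=0.88 → w = 0.88
R2: warm=0.36, moderate=0.13; AND[min(a, b)] → w = 0.13
R3: cool=0.91 → w = 0.91
R4: moist=0.12, warm=0.36, bright=0.80; AND[min(a, b)] → w = 0.12
Rules with consequent 'large': {R2, R3} → strengths 0.13, 0.91
Aggregate via t-conorm [max(a, b)]: 0.91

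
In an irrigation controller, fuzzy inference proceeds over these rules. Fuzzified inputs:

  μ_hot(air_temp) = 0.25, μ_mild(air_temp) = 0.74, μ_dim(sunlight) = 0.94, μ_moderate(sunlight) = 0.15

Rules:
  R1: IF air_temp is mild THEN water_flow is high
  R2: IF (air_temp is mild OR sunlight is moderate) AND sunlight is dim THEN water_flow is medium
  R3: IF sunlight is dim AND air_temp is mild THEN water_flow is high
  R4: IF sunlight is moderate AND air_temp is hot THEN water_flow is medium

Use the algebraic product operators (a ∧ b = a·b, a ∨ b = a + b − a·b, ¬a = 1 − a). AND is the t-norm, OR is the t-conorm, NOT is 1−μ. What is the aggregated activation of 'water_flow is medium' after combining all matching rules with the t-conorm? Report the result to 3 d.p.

R1: mild=0.74 → w = 0.7400
R2: (mild=0.74 OR moderate=0.15) = 0.7790; AND[a·b] with dim=0.94 → w = 0.7323
R3: dim=0.94, mild=0.74; AND[a·b] → w = 0.6956
R4: moderate=0.15, hot=0.25; AND[a·b] → w = 0.0375
Rules with consequent 'medium': {R2, R4} → strengths 0.7323, 0.0375
Aggregate via t-conorm [a + b − a·b]: 0.7423

0.742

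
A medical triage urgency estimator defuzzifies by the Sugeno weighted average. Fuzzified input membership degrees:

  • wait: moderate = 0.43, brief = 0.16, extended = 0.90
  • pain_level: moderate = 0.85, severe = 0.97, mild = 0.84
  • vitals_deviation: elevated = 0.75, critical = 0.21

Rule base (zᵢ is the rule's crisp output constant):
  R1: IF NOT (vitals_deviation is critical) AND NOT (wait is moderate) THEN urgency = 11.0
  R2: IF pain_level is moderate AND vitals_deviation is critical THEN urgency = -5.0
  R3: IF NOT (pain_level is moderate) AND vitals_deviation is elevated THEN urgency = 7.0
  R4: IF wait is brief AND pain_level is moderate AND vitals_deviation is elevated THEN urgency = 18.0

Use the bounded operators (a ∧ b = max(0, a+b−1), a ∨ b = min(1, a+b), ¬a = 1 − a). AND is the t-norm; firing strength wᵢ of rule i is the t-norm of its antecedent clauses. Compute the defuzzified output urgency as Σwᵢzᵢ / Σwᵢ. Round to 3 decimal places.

8.714

R1 (z=11.0): ¬critical=1−0.21=0.79, ¬moderate=1−0.43=0.57; AND[max(0, a+b−1)] → w = 0.36
R2 (z=-5.0): moderate=0.85, critical=0.21; AND[max(0, a+b−1)] → w = 0.06
R3 (z=7.0): ¬moderate=1−0.85=0.15, elevated=0.75; AND[max(0, a+b−1)] → w = 0.00
R4 (z=18.0): brief=0.16, moderate=0.85, elevated=0.75; AND[max(0, a+b−1)] → w = 0.00
Weighted average = (0.36·11.0 + 0.06·-5.0 + 0.00·7.0 + 0.00·18.0) / (0.36 + 0.06 + 0.00 + 0.00)
  = 3.6600 / 0.4200 = 8.714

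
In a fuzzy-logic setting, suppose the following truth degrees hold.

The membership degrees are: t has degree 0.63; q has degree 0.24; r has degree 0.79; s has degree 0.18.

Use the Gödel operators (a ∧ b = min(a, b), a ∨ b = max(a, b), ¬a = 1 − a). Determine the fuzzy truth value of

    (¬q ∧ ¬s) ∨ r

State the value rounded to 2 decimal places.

¬q = 1 − 0.24 = 0.76
¬s = 1 − 0.18 = 0.82
¬q ∧ ¬s = min(a, b) on (0.76, 0.82) = 0.76
(¬q ∧ ¬s) ∨ r = max(a, b) on (0.76, 0.79) = 0.79

0.79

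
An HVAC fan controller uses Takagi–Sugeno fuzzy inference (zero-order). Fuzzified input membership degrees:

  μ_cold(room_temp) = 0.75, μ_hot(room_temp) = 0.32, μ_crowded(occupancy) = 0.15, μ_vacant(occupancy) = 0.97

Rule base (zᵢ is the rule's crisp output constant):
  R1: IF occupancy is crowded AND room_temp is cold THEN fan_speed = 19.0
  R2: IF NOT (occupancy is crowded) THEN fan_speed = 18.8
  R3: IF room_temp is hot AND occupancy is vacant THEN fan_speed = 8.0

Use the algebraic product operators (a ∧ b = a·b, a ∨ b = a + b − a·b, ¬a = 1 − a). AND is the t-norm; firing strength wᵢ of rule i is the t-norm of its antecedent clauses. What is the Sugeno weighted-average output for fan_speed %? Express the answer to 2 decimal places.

16.18

R1 (z=19.0): crowded=0.15, cold=0.75; AND[a·b] → w = 0.1125
R2 (z=18.8): ¬crowded=1−0.15=0.85 → w = 0.8500
R3 (z=8.0): hot=0.32, vacant=0.97; AND[a·b] → w = 0.3104
Weighted average = (0.1125·19.0 + 0.8500·18.8 + 0.3104·8.0) / (0.1125 + 0.8500 + 0.3104)
  = 20.6007 / 1.2729 = 16.18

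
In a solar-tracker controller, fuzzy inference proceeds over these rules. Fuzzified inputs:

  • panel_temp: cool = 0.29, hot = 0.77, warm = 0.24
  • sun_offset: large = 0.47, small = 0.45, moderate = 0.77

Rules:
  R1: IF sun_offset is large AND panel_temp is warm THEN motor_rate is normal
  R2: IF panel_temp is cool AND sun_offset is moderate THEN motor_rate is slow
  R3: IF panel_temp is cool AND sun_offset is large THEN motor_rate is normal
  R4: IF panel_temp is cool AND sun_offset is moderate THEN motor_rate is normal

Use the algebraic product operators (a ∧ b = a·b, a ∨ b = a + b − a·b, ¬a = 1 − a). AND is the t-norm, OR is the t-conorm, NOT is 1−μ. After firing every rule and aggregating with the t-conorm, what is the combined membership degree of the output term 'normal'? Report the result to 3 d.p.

0.405

R1: large=0.47, warm=0.24; AND[a·b] → w = 0.1128
R2: cool=0.29, moderate=0.77; AND[a·b] → w = 0.2233
R3: cool=0.29, large=0.47; AND[a·b] → w = 0.1363
R4: cool=0.29, moderate=0.77; AND[a·b] → w = 0.2233
Rules with consequent 'normal': {R1, R3, R4} → strengths 0.1128, 0.1363, 0.2233
Aggregate via t-conorm [a + b − a·b]: 0.4048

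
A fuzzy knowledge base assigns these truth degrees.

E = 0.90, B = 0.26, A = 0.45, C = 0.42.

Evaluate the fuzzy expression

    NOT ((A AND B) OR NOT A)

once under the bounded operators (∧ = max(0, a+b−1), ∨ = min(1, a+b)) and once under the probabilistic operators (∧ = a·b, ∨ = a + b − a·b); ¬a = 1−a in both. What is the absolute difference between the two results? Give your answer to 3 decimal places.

Under bounded:
  A AND B = max(0, a+b−1) on (0.45, 0.26) = 0.00
  NOT A = 1 − 0.45 = 0.55
  (A AND B) OR NOT A = min(1, a+b) on (0.00, 0.55) = 0.55
  NOT ((A AND B) OR NOT A) = 1 − 0.55 = 0.45
  → value = 0.4500
Under probabilistic:
  A AND B = a·b on (0.4500, 0.2600) = 0.1170
  NOT A = 1 − 0.4500 = 0.5500
  (A AND B) OR NOT A = a + b − a·b on (0.1170, 0.5500) = 0.6027
  NOT ((A AND B) OR NOT A) = 1 − 0.6027 = 0.3973
  → value = 0.3973
|0.4500 − 0.3973| = 0.053

0.053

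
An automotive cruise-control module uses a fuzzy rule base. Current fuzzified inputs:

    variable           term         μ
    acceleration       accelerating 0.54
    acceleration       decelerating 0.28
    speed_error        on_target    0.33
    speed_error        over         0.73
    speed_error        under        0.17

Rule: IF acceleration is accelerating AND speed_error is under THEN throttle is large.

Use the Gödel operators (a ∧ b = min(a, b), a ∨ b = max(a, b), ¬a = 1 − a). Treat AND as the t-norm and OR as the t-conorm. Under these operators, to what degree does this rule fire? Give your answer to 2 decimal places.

firing strength: accelerating=0.54, under=0.17; AND[min(a, b)] → w = 0.17

0.17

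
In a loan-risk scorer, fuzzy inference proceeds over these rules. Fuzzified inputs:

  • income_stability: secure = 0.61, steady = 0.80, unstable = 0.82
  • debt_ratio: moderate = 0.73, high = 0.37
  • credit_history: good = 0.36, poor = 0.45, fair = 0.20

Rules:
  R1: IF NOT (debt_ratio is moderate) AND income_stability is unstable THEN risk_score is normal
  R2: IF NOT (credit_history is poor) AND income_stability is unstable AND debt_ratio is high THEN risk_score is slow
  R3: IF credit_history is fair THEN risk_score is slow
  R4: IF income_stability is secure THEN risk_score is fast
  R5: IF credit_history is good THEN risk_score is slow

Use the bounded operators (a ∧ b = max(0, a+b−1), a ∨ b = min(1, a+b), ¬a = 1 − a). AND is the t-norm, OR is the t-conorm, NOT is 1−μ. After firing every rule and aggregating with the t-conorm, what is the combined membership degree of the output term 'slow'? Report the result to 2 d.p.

0.56

R1: ¬moderate=1−0.73=0.27, unstable=0.82; AND[max(0, a+b−1)] → w = 0.09
R2: ¬poor=1−0.45=0.55, unstable=0.82, high=0.37; AND[max(0, a+b−1)] → w = 0.00
R3: fair=0.20 → w = 0.20
R4: secure=0.61 → w = 0.61
R5: good=0.36 → w = 0.36
Rules with consequent 'slow': {R2, R3, R5} → strengths 0.00, 0.20, 0.36
Aggregate via t-conorm [min(1, a+b)]: 0.56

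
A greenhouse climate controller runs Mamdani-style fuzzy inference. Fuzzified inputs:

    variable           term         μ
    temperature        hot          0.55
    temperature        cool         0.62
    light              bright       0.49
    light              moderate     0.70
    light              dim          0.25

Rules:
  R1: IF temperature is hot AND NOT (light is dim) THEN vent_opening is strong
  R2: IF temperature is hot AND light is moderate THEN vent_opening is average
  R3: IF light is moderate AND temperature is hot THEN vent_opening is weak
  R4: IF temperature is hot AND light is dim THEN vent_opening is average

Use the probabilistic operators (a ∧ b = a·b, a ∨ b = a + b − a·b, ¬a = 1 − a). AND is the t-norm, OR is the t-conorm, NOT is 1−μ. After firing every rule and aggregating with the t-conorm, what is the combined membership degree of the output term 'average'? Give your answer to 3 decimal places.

R1: hot=0.55, ¬dim=1−0.25=0.75; AND[a·b] → w = 0.4125
R2: hot=0.55, moderate=0.70; AND[a·b] → w = 0.3850
R3: moderate=0.70, hot=0.55; AND[a·b] → w = 0.3850
R4: hot=0.55, dim=0.25; AND[a·b] → w = 0.1375
Rules with consequent 'average': {R2, R4} → strengths 0.3850, 0.1375
Aggregate via t-conorm [a + b − a·b]: 0.4696

0.470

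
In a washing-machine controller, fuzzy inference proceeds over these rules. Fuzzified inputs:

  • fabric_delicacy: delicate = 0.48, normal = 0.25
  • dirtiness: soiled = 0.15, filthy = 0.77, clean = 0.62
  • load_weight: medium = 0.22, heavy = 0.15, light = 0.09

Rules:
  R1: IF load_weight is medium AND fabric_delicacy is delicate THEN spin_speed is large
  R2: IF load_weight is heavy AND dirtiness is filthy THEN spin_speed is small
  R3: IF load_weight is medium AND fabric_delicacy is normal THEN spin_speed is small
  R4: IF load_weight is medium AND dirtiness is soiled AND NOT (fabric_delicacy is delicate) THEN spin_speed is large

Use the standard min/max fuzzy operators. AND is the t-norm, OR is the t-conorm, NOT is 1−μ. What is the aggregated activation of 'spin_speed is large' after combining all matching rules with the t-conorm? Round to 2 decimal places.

0.22

R1: medium=0.22, delicate=0.48; AND[min(a, b)] → w = 0.22
R2: heavy=0.15, filthy=0.77; AND[min(a, b)] → w = 0.15
R3: medium=0.22, normal=0.25; AND[min(a, b)] → w = 0.22
R4: medium=0.22, soiled=0.15, ¬delicate=1−0.48=0.52; AND[min(a, b)] → w = 0.15
Rules with consequent 'large': {R1, R4} → strengths 0.22, 0.15
Aggregate via t-conorm [max(a, b)]: 0.22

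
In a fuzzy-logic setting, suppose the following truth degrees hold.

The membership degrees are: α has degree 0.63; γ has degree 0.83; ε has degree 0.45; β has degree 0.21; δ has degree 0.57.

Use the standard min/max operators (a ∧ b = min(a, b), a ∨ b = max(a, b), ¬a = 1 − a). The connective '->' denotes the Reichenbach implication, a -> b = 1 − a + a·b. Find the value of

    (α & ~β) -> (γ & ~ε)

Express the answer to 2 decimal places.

~β = 1 − 0.21 = 0.79
α & ~β = min(a, b) on (0.63, 0.79) = 0.63
~ε = 1 − 0.45 = 0.55
γ & ~ε = min(a, b) on (0.83, 0.55) = 0.55
(α & ~β) -> (γ & ~ε)  [Reichenbach: 1 − a + a·b] with a=0.63, b=0.55 → 0.72

0.72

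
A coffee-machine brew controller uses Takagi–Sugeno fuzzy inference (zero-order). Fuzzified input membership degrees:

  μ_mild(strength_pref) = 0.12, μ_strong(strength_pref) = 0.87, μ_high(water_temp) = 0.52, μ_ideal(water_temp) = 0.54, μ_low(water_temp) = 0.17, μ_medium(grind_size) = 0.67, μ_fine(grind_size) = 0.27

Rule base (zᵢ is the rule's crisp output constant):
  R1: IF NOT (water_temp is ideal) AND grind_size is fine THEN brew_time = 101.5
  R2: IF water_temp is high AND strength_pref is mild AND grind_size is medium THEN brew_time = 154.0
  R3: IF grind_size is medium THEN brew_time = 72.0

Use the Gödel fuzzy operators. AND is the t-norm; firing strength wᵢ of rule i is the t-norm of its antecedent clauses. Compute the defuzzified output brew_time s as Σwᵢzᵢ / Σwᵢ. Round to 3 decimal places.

R1 (z=101.5): ¬ideal=1−0.54=0.46, fine=0.27; AND[min(a, b)] → w = 0.27
R2 (z=154.0): high=0.52, mild=0.12, medium=0.67; AND[min(a, b)] → w = 0.12
R3 (z=72.0): medium=0.67 → w = 0.67
Weighted average = (0.27·101.5 + 0.12·154.0 + 0.67·72.0) / (0.27 + 0.12 + 0.67)
  = 94.1250 / 1.0600 = 88.797

88.797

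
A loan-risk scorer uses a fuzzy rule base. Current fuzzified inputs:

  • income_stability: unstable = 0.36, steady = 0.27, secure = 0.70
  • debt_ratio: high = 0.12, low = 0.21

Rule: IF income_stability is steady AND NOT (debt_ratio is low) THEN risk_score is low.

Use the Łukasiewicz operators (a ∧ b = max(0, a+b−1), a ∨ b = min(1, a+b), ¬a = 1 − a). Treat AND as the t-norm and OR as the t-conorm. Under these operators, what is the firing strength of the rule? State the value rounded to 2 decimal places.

firing strength: steady=0.27, ¬low=1−0.21=0.79; AND[max(0, a+b−1)] → w = 0.06

0.06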